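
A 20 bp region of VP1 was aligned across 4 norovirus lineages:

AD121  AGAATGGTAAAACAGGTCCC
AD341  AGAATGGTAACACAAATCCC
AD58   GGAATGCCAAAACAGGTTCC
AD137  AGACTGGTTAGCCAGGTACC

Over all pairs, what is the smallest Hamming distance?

3

Pairwise Hamming distances:
  AD121 vs AD341: 3
  AD121 vs AD58: 4
  AD121 vs AD137: 5
  AD341 vs AD58: 7
  AD341 vs AD137: 7
  AD58 vs AD137: 8
The smallest is 3, between AD121 and AD341.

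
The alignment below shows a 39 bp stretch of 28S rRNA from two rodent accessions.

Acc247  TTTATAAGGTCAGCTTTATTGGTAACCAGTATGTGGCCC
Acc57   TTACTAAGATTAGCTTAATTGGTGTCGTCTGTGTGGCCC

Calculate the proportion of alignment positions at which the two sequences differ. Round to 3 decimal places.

Differing sites — 3:T/A; 4:A/C; 9:G/A; 11:C/T; 17:T/A; 24:A/G; 25:A/T; 27:C/G; 28:A/T; 29:G/C; 31:A/G.
There are 11 differences over 39 sites, so p = 11/39 = 0.282.

0.282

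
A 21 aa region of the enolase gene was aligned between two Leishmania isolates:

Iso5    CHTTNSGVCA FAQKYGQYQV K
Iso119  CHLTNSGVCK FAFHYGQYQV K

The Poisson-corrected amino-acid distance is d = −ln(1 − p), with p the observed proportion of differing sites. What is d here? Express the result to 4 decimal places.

0.2113

The sequences differ at positions 3 (T/L), 10 (A/K), 13 (Q/F), 14 (K/H).
p = 4/21 = 0.190476.
d = −ln(1 − 0.190476) = −ln(0.809524) = 0.2113.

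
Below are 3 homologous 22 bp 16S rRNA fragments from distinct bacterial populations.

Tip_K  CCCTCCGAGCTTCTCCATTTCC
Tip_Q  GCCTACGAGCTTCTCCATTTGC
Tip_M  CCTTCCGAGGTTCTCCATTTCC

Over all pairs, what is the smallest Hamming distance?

2

Pairwise Hamming distances:
  Tip_K vs Tip_Q: 3
  Tip_K vs Tip_M: 2
  Tip_Q vs Tip_M: 5
The smallest is 2, between Tip_K and Tip_M.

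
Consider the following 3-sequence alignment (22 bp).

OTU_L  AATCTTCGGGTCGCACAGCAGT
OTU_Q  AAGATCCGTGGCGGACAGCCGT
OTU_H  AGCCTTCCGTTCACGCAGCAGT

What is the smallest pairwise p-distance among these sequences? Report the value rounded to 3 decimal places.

0.273

Pairwise Hamming distances:
  OTU_L vs OTU_Q: 7
  OTU_L vs OTU_H: 6
  OTU_Q vs OTU_H: 12
The smallest is 6 mismatches, between OTU_L and OTU_H; p = 6/22 = 0.273.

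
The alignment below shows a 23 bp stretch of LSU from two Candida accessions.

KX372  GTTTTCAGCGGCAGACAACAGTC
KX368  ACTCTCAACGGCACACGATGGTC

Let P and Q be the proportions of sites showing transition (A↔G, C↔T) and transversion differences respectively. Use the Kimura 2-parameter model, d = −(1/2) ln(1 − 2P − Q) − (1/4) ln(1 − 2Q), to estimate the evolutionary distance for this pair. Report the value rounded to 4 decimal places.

0.5508

The sequences differ at positions 1 (G/A, transition), 2 (T/C, transition), 4 (T/C, transition), 8 (G/A, transition), 14 (G/C, transversion), 17 (A/G, transition), 19 (C/T, transition), 20 (A/G, transition).
Of the 8 differences, 7 transitions and 1 transversion over 23 sites: P = 7/23 = 0.304348, Q = 1/23 = 0.043478.
d = −0.5·ln(0.347826) − 0.25·ln(0.913044) = −0.5·(-1.056053) − 0.25·(-0.090971) = 0.5508.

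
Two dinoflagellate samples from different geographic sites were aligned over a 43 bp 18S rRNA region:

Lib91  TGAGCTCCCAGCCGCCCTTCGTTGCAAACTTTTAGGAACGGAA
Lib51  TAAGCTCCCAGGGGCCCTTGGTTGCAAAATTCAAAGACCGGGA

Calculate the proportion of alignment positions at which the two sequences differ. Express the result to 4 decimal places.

0.2326

Mismatches occur at site 2 (G→A), site 12 (C→G), site 13 (C→G), site 20 (C→G), site 29 (C→A), site 32 (T→C), site 33 (T→A), site 35 (G→A), site 38 (A→C), site 42 (A→G).
There are 10 differences over 43 sites, so p = 10/43 = 0.2326.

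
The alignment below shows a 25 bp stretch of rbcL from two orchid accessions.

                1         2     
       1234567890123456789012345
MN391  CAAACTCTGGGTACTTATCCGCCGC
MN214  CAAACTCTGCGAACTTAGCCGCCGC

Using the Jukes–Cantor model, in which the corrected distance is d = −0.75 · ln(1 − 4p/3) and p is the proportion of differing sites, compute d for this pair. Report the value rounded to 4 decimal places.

The sequences differ at positions 10 (G/C), 12 (T/A), 18 (T/G).
p = 3/25 = 0.120000.
d = −0.75 · ln(1 − (4/3)·0.120000) = −0.75 · ln(0.840000) = −0.75 · (-0.174353) = 0.1308.

0.1308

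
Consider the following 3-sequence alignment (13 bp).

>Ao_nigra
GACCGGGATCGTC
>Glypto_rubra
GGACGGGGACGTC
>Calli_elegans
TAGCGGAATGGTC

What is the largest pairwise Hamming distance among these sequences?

Pairwise Hamming distances:
  Ao_nigra vs Glypto_rubra: 4
  Ao_nigra vs Calli_elegans: 4
  Glypto_rubra vs Calli_elegans: 7
The largest is 7, between Glypto_rubra and Calli_elegans.

7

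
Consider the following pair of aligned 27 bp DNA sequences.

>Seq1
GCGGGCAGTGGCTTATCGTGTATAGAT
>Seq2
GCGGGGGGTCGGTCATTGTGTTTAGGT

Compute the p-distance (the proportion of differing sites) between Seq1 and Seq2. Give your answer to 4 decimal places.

0.2963

The sequences differ at positions 6 (C/G), 7 (A/G), 10 (G/C), 12 (C/G), 14 (T/C), 17 (C/T), 22 (A/T), 26 (A/G).
There are 8 differences over 27 sites, so p = 8/27 = 0.2963.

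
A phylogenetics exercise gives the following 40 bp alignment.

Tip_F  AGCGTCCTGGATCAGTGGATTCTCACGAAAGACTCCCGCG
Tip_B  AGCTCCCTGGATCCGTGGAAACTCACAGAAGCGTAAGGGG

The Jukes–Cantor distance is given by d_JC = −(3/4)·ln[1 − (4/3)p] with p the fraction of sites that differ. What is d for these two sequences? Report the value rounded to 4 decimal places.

0.4260

The sequences differ at positions 4 (G/T), 5 (T/C), 14 (A/C), 20 (T/A), 21 (T/A), 27 (G/A), 28 (A/G), 32 (A/C), 33 (C/G), 35 (C/A), 36 (C/A), 37 (C/G), 39 (C/G).
p = 13/40 = 0.325000.
d = −0.75 · ln(1 − (4/3)·0.325000) = −0.75 · ln(0.566667) = −0.75 · (-0.567983) = 0.4260.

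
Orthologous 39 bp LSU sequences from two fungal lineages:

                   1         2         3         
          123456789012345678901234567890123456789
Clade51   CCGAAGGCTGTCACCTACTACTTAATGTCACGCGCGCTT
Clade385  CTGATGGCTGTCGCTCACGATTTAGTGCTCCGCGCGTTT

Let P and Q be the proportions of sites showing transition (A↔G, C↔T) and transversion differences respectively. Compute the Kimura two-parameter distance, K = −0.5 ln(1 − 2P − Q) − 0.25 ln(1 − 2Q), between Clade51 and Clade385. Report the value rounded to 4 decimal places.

Differing sites — 2:C/T (Ti); 5:A/T (Tv); 13:A/G (Ti); 15:C/T (Ti); 16:T/C (Ti); 19:T/G (Tv); 21:C/T (Ti); 25:A/G (Ti); 28:T/C (Ti); 29:C/T (Ti); 30:A/C (Tv); 37:C/T (Ti).
Of the 12 differences, 9 transitions and 3 transversions over 39 sites: P = 9/39 = 0.230769, Q = 3/39 = 0.076923.
d = −0.5·ln(0.461539) − 0.25·ln(0.846154) = −0.5·(-0.773189) − 0.25·(-0.167054) = 0.4284.

0.4284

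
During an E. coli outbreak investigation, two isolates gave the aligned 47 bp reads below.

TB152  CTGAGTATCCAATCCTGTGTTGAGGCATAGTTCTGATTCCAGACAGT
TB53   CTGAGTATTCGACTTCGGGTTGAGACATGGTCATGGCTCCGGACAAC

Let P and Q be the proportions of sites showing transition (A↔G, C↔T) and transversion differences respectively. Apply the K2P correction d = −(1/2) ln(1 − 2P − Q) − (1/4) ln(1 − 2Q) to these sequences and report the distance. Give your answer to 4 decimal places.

0.5307

The sequences differ at positions 9 (C/T, transition), 11 (A/G, transition), 13 (T/C, transition), 14 (C/T, transition), 15 (C/T, transition), 16 (T/C, transition), 18 (T/G, transversion), 25 (G/A, transition), 29 (A/G, transition), 32 (T/C, transition), 33 (C/A, transversion), 36 (A/G, transition), 37 (T/C, transition), 41 (A/G, transition), 46 (G/A, transition), 47 (T/C, transition).
Of the 16 differences, 14 transitions and 2 transversions over 47 sites: P = 14/47 = 0.297872, Q = 2/47 = 0.042553.
d = −0.5·ln(0.361703) − 0.25·ln(0.914894) = −0.5·(-1.016932) − 0.25·(-0.088947) = 0.5307.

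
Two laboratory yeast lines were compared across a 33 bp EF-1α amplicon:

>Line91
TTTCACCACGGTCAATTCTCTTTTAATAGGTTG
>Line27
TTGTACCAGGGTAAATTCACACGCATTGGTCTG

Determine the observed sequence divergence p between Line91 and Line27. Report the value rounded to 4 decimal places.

0.3939

The sequences differ at positions 3 (T/G), 4 (C/T), 9 (C/G), 13 (C/A), 19 (T/A), 21 (T/A), 22 (T/C), 23 (T/G), 24 (T/C), 26 (A/T), 28 (A/G), 30 (G/T), 31 (T/C).
There are 13 differences over 33 sites, so p = 13/33 = 0.3939.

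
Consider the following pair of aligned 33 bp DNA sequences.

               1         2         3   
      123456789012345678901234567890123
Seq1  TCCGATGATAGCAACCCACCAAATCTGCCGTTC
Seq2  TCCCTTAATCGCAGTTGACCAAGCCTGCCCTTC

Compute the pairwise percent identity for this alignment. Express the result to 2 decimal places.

66.67%

Mismatches occur at site 4 (G→C), site 5 (A→T), site 7 (G→A), site 10 (A→C), site 14 (A→G), site 15 (C→T), site 16 (C→T), site 17 (C→G), site 23 (A→G), site 24 (T→C), site 30 (G→C).
22 of the 33 sites match, so the percent identity is 22/33 × 100 = 66.67%.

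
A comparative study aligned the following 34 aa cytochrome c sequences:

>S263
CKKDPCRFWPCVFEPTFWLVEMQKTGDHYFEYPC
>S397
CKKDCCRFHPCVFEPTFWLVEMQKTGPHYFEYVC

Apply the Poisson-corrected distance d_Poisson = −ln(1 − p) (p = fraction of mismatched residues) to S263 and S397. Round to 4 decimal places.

0.1252

The sequences differ at positions 5 (P/C), 9 (W/H), 27 (D/P), 33 (P/V).
p = 4/34 = 0.117647.
d = −ln(1 − 0.117647) = −ln(0.882353) = 0.1252.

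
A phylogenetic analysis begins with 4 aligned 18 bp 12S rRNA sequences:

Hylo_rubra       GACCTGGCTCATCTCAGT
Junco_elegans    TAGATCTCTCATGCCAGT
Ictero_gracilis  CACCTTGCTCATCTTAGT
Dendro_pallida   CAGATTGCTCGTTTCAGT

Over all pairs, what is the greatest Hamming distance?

8

Pairwise Hamming distances:
  Hylo_rubra vs Junco_elegans: 7
  Hylo_rubra vs Ictero_gracilis: 3
  Hylo_rubra vs Dendro_pallida: 6
  Junco_elegans vs Ictero_gracilis: 8
  Junco_elegans vs Dendro_pallida: 6
  Ictero_gracilis vs Dendro_pallida: 5
The largest is 8, between Junco_elegans and Ictero_gracilis.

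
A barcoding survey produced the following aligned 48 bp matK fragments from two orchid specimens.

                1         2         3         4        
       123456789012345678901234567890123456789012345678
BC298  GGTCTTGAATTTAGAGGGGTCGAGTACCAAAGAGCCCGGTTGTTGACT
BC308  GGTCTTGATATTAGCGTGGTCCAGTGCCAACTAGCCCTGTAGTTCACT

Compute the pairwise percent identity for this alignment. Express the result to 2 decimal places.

77.08%

Differing sites — 9:A/T; 10:T/A; 15:A/C; 17:G/T; 22:G/C; 26:A/G; 31:A/C; 32:G/T; 38:G/T; 41:T/A; 45:G/C.
37 of the 48 sites match, so the percent identity is 37/48 × 100 = 77.08%.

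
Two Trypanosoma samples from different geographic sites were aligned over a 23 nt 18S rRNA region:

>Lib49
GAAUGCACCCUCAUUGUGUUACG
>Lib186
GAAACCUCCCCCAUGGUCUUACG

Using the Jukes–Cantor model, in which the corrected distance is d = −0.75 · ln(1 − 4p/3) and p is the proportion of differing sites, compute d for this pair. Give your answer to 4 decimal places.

The sequences differ at positions 4 (U/A), 5 (G/C), 7 (A/U), 11 (U/C), 15 (U/G), 18 (G/C).
p = 6/23 = 0.260870.
d = −0.75 · ln(1 − (4/3)·0.260870) = −0.75 · ln(0.652173) = −0.75 · (-0.427445) = 0.3206.

0.3206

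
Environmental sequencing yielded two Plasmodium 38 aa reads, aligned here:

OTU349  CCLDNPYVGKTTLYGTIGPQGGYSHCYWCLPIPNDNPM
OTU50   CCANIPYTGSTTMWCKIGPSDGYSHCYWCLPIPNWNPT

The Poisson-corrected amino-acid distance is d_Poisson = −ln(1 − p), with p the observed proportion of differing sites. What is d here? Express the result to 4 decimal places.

Differing sites — 3:L/A; 4:D/N; 5:N/I; 8:V/T; 10:K/S; 13:L/M; 14:Y/W; 15:G/C; 16:T/K; 20:Q/S; 21:G/D; 35:D/W; 38:M/T.
p = 13/38 = 0.342105.
d = −ln(1 − 0.342105) = −ln(0.657895) = 0.4187.

0.4187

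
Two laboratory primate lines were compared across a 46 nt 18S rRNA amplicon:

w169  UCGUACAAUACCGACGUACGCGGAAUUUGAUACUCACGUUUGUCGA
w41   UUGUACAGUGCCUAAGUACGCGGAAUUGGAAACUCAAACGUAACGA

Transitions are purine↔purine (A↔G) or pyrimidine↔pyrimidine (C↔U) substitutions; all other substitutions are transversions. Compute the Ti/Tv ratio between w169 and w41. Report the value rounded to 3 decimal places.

0.857

Mismatches occur at site 2 (C/U, transition), site 8 (A/G, transition), site 10 (A/G, transition), site 13 (G/U, transversion), site 15 (C/A, transversion), site 28 (U/G, transversion), site 31 (U/A, transversion), site 37 (C/A, transversion), site 38 (G/A, transition), site 39 (U/C, transition), site 40 (U/G, transversion), site 42 (G/A, transition), site 43 (U/A, transversion).
Of the 13 differences, 6 transitions and 7 transversions, so Ti/Tv = 6/7 = 0.857.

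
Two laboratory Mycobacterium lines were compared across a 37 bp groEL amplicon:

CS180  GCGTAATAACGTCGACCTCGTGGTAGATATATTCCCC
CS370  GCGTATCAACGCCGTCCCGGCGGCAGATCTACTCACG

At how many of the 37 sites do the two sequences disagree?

12

Differing sites — 6:A/T; 7:T/C; 12:T/C; 15:A/T; 18:T/C; 19:C/G; 21:T/C; 24:T/C; 29:A/C; 32:T/C; 35:C/A; 37:C/G.
That gives 12 mismatches out of 37 aligned sites, so the Hamming distance is 12.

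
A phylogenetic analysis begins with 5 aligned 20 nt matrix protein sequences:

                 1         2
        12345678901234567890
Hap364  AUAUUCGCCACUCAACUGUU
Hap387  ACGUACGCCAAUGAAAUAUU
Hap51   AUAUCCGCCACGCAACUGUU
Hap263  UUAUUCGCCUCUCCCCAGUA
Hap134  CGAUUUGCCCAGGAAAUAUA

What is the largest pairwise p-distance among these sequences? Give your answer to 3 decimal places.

Pairwise Hamming distances:
  Hap364 vs Hap387: 7
  Hap364 vs Hap51: 2
  Hap364 vs Hap263: 6
  Hap364 vs Hap134: 10
  Hap387 vs Hap51: 8
  Hap387 vs Hap263: 13
  Hap387 vs Hap134: 8
  Hap51 vs Hap263: 8
  Hap51 vs Hap134: 10
  Hap263 vs Hap134: 12
The largest is 13 mismatches, between Hap387 and Hap263; p = 13/20 = 0.650.

0.650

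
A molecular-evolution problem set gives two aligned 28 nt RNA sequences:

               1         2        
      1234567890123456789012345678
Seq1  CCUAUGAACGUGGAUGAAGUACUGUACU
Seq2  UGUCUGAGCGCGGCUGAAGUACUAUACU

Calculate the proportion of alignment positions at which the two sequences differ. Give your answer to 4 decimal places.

Differing sites — 1:C/U; 2:C/G; 4:A/C; 8:A/G; 11:U/C; 14:A/C; 24:G/A.
There are 7 differences over 28 sites, so p = 7/28 = 0.2500.

0.2500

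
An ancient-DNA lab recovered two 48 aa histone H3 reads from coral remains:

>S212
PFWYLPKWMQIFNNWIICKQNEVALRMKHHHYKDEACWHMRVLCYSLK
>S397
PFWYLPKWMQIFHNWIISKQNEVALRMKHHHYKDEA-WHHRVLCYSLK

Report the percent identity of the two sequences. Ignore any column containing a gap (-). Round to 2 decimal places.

Excluding the 1 gap column leaves 47 comparable sites.
Mismatches occur at site 13 (N→H), site 18 (C→S), site 40 (M→H).
44 of the 47 comparable sites match, so the percent identity is 44/47 × 100 = 93.62%.

93.62%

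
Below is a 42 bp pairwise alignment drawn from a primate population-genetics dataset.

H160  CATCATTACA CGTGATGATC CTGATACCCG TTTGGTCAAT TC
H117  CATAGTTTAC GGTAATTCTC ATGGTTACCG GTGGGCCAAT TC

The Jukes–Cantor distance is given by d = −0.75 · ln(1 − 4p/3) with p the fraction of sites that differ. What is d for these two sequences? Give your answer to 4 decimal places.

Differing sites — 4:C/A; 5:A/G; 8:A/T; 9:C/A; 10:A/C; 11:C/G; 14:G/A; 17:G/T; 18:A/C; 21:C/A; 24:A/G; 26:A/T; 27:C/A; 31:T/G; 33:T/G; 36:T/C.
p = 16/42 = 0.380952.
d = −0.75 · ln(1 − (4/3)·0.380952) = −0.75 · ln(0.492064) = −0.75 · (-0.709146) = 0.5319.

0.5319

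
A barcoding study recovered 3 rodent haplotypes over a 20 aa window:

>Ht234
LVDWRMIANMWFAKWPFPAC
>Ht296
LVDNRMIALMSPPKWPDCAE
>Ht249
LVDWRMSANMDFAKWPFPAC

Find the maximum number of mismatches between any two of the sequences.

Pairwise Hamming distances:
  Ht234 vs Ht296: 8
  Ht234 vs Ht249: 2
  Ht296 vs Ht249: 9
The largest is 9, between Ht296 and Ht249.

9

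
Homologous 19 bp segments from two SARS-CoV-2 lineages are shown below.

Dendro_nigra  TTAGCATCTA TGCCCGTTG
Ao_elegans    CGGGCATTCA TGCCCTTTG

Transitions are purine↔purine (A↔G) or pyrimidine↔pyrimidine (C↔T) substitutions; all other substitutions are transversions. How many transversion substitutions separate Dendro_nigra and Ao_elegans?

2

Differing sites — 1:T/C (Ti); 2:T/G (Tv); 3:A/G (Ti); 8:C/T (Ti); 9:T/C (Ti); 16:G/T (Tv).
Of the 6 differences, 4 transitions and 2 transversions, so the answer is 2.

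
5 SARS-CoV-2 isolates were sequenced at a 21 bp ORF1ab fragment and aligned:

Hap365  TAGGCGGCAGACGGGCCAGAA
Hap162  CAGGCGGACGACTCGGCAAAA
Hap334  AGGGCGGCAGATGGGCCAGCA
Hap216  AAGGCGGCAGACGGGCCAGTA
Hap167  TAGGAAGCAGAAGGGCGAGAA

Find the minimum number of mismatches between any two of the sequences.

2

Pairwise Hamming distances:
  Hap365 vs Hap162: 7
  Hap365 vs Hap334: 4
  Hap365 vs Hap216: 2
  Hap365 vs Hap167: 4
  Hap162 vs Hap334: 10
  Hap162 vs Hap216: 8
  Hap162 vs Hap167: 11
  Hap334 vs Hap216: 3
  Hap334 vs Hap167: 7
  Hap216 vs Hap167: 6
The smallest is 2, between Hap365 and Hap216.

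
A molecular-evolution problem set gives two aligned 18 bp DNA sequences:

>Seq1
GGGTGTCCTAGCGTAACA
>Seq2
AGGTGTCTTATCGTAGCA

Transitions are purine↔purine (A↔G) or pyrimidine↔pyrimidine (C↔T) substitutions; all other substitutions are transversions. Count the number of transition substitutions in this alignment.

3

Mismatches occur at site 1 (G→A, transition), site 8 (C→T, transition), site 11 (G→T, transversion), site 16 (A→G, transition).
Of the 4 differences, 3 transitions and 1 transversion, so the answer is 3.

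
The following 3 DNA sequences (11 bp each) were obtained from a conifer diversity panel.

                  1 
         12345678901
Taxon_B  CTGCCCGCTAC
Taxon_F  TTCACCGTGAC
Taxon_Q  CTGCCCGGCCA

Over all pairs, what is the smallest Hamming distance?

Pairwise Hamming distances:
  Taxon_B vs Taxon_F: 5
  Taxon_B vs Taxon_Q: 4
  Taxon_F vs Taxon_Q: 7
The smallest is 4, between Taxon_B and Taxon_Q.

4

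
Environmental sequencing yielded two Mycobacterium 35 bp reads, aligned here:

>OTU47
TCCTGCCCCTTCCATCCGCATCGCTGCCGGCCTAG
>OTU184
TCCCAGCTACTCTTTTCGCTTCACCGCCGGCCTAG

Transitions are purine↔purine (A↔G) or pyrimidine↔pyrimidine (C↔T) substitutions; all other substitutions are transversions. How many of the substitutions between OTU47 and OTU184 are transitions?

8

Mismatches occur at site 4 (T→C, transition), site 5 (G→A, transition), site 6 (C→G, transversion), site 8 (C→T, transition), site 9 (C→A, transversion), site 10 (T→C, transition), site 13 (C→T, transition), site 14 (A→T, transversion), site 16 (C→T, transition), site 20 (A→T, transversion), site 23 (G→A, transition), site 25 (T→C, transition).
Of the 12 differences, 8 transitions and 4 transversions, so the answer is 8.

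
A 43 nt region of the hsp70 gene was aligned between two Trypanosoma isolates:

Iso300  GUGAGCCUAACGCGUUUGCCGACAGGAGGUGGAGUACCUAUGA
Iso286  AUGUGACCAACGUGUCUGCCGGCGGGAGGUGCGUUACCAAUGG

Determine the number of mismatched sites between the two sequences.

Differing sites — 1:G/A; 4:A/U; 6:C/A; 8:U/C; 13:C/U; 16:U/C; 22:A/G; 24:A/G; 32:G/C; 33:A/G; 34:G/U; 39:U/A; 43:A/G.
That gives 13 mismatches out of 43 aligned sites, so the Hamming distance is 13.

13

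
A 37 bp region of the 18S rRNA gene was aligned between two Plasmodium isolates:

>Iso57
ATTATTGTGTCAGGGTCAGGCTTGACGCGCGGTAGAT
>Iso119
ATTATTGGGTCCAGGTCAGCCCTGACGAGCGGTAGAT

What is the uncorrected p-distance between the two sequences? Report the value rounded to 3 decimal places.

Differing sites — 8:T/G; 12:A/C; 13:G/A; 20:G/C; 22:T/C; 28:C/A.
There are 6 differences over 37 sites, so p = 6/37 = 0.162.

0.162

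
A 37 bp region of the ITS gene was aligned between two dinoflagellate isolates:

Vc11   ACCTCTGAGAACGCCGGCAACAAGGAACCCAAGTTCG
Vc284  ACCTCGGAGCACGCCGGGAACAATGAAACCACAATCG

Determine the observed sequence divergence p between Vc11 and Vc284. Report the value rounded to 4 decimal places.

The sequences differ at positions 6 (T/G), 10 (A/C), 18 (C/G), 24 (G/T), 28 (C/A), 32 (A/C), 33 (G/A), 34 (T/A).
There are 8 differences over 37 sites, so p = 8/37 = 0.2162.

0.2162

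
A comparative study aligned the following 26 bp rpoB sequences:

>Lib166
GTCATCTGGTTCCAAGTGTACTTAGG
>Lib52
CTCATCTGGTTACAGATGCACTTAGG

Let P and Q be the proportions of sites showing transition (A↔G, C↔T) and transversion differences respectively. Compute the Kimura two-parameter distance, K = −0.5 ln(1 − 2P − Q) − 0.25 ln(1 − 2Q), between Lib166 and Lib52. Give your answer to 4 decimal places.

The sequences differ at positions 1 (G/C, transversion), 12 (C/A, transversion), 15 (A/G, transition), 16 (G/A, transition), 19 (T/C, transition).
Of the 5 differences, 3 transitions and 2 transversions over 26 sites: P = 3/26 = 0.115385, Q = 2/26 = 0.076923.
d = −0.5·ln(0.692307) − 0.25·ln(0.846154) = −0.5·(-0.367726) − 0.25·(-0.167054) = 0.2256.

0.2256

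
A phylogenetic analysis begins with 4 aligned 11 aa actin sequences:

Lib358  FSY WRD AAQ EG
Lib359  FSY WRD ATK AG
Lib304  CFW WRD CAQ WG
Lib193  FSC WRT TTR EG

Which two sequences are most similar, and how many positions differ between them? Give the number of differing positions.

Pairwise Hamming distances:
  Lib358 vs Lib359: 3
  Lib358 vs Lib304: 5
  Lib358 vs Lib193: 5
  Lib359 vs Lib304: 7
  Lib359 vs Lib193: 5
  Lib304 vs Lib193: 8
The smallest is 3, between Lib358 and Lib359.

3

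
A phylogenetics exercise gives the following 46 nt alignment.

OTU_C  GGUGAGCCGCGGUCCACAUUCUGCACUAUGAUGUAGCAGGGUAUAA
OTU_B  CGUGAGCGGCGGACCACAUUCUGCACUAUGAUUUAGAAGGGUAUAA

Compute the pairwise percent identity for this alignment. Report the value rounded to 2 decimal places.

Mismatches occur at site 1 (G/C), site 8 (C/G), site 13 (U/A), site 33 (G/U), site 37 (C/A).
41 of the 46 sites match, so the percent identity is 41/46 × 100 = 89.13%.

89.13%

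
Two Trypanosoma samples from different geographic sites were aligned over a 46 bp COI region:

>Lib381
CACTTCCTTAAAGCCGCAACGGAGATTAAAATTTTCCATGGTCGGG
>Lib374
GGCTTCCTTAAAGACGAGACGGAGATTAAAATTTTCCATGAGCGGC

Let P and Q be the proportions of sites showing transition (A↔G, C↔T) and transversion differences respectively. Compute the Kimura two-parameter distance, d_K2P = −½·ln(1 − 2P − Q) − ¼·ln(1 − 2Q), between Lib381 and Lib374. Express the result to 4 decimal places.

0.1979

Differing sites — 1:C/G (Tv); 2:A/G (Ti); 14:C/A (Tv); 17:C/A (Tv); 18:A/G (Ti); 41:G/A (Ti); 42:T/G (Tv); 46:G/C (Tv).
Of the 8 differences, 3 transitions and 5 transversions over 46 sites: P = 3/46 = 0.065217, Q = 5/46 = 0.108696.
d = −0.5·ln(0.760870) − 0.25·ln(0.782608) = −0.5·(-0.273293) − 0.25·(-0.245123) = 0.1979.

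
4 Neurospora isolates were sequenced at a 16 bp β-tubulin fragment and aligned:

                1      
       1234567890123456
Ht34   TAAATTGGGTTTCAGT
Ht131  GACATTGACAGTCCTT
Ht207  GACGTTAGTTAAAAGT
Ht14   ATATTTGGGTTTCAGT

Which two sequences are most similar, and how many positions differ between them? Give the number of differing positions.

3

Pairwise Hamming distances:
  Ht34 vs Ht131: 8
  Ht34 vs Ht207: 8
  Ht34 vs Ht14: 3
  Ht131 vs Ht207: 10
  Ht131 vs Ht14: 10
  Ht207 vs Ht14: 9
The smallest is 3, between Ht34 and Ht14.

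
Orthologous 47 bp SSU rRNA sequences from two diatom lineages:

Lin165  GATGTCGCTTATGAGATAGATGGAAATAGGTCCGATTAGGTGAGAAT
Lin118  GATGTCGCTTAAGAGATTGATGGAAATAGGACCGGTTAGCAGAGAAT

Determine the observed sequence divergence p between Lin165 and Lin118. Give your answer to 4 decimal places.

0.1277

Differing sites — 12:T/A; 18:A/T; 31:T/A; 35:A/G; 40:G/C; 41:T/A.
There are 6 differences over 47 sites, so p = 6/47 = 0.1277.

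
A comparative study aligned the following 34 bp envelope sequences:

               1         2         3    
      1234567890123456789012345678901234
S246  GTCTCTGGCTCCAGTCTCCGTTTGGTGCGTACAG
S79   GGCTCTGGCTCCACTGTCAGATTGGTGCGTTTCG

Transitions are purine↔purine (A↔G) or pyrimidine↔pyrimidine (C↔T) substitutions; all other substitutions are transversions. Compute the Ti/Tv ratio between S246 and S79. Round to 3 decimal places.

Differing sites — 2:T/G (Tv); 14:G/C (Tv); 16:C/G (Tv); 19:C/A (Tv); 21:T/A (Tv); 31:A/T (Tv); 32:C/T (Ti); 33:A/C (Tv).
Of the 8 differences, 1 transition and 7 transversions, so Ti/Tv = 1/7 = 0.143.

0.143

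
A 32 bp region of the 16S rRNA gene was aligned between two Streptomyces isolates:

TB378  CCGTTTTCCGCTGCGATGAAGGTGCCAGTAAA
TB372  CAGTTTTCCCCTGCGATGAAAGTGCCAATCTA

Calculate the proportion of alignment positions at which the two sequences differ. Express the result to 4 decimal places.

The sequences differ at positions 2 (C/A), 10 (G/C), 21 (G/A), 28 (G/A), 30 (A/C), 31 (A/T).
There are 6 differences over 32 sites, so p = 6/32 = 0.1875.

0.1875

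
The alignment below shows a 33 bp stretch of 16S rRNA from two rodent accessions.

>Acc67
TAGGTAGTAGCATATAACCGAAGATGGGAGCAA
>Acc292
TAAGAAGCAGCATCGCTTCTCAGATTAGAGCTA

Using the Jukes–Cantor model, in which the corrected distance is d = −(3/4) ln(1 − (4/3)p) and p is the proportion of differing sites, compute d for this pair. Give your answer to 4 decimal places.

The sequences differ at positions 3 (G/A), 5 (T/A), 8 (T/C), 14 (A/C), 15 (T/G), 16 (A/C), 17 (A/T), 18 (C/T), 20 (G/T), 21 (A/C), 26 (G/T), 27 (G/A), 32 (A/T).
p = 13/33 = 0.393939.
d = −0.75 · ln(1 − (4/3)·0.393939) = −0.75 · ln(0.474748) = −0.75 · (-0.744971) = 0.5587.

0.5587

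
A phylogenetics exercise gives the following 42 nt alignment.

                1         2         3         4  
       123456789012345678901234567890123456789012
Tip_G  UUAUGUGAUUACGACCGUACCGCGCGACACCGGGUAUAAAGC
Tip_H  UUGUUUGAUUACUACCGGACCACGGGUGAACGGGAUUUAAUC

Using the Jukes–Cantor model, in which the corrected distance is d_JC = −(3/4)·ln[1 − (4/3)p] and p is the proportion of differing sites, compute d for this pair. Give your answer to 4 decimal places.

Mismatches occur at site 3 (A→G), site 5 (G→U), site 13 (G→U), site 18 (U→G), site 22 (G→A), site 25 (C→G), site 27 (A→U), site 28 (C→G), site 30 (C→A), site 35 (U→A), site 36 (A→U), site 38 (A→U), site 41 (G→U).
p = 13/42 = 0.309524.
d = −0.75 · ln(1 − (4/3)·0.309524) = −0.75 · ln(0.587301) = −0.75 · (-0.532218) = 0.3992.

0.3992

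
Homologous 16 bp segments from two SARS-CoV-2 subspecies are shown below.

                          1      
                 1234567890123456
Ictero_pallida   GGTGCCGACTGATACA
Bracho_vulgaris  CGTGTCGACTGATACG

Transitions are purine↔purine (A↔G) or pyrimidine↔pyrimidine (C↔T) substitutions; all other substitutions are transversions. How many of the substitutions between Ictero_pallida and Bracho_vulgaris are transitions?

Mismatches occur at site 1 (G/C, transversion), site 5 (C/T, transition), site 16 (A/G, transition).
Of the 3 differences, 2 transitions and 1 transversion, so the answer is 2.

2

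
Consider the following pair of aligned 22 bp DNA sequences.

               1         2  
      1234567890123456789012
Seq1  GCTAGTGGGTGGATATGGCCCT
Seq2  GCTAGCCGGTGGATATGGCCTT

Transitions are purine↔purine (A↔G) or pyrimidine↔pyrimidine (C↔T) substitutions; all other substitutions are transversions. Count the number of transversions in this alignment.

Differing sites — 6:T/C (Ti); 7:G/C (Tv); 21:C/T (Ti).
Of the 3 differences, 2 transitions and 1 transversion, so the answer is 1.

1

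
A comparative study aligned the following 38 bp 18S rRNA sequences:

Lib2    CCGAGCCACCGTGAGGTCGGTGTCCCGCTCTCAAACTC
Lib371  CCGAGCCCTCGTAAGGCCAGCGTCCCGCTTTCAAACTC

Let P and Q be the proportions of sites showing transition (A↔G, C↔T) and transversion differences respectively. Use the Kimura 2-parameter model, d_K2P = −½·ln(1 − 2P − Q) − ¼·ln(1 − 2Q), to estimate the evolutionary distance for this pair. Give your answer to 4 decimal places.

0.2229

The sequences differ at positions 8 (A/C, transversion), 9 (C/T, transition), 13 (G/A, transition), 17 (T/C, transition), 19 (G/A, transition), 21 (T/C, transition), 30 (C/T, transition).
Of the 7 differences, 6 transitions and 1 transversion over 38 sites: P = 6/38 = 0.157895, Q = 1/38 = 0.026316.
d = −0.5·ln(0.657894) − 0.25·ln(0.947368) = −0.5·(-0.418711) − 0.25·(-0.054068) = 0.2229.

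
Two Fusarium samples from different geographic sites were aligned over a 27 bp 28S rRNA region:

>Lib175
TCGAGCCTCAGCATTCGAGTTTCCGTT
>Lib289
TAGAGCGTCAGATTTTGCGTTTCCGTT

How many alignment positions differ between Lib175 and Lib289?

Mismatches occur at site 2 (C↔A), site 7 (C↔G), site 12 (C↔A), site 13 (A↔T), site 16 (C↔T), site 18 (A↔C).
That gives 6 mismatches out of 27 aligned sites, so the Hamming distance is 6.

6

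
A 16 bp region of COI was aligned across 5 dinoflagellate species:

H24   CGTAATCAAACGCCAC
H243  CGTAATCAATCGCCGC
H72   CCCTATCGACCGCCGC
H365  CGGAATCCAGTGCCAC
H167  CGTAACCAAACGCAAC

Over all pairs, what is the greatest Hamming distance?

Pairwise Hamming distances:
  H24 vs H243: 2
  H24 vs H72: 6
  H24 vs H365: 4
  H24 vs H167: 2
  H243 vs H72: 5
  H243 vs H365: 5
  H243 vs H167: 4
  H72 vs H365: 7
  H72 vs H167: 8
  H365 vs H167: 6
The largest is 8, between H72 and H167.

8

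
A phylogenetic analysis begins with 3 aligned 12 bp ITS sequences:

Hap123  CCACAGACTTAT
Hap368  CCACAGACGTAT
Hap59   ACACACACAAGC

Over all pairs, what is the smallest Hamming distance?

1

Pairwise Hamming distances:
  Hap123 vs Hap368: 1
  Hap123 vs Hap59: 6
  Hap368 vs Hap59: 6
The smallest is 1, between Hap123 and Hap368.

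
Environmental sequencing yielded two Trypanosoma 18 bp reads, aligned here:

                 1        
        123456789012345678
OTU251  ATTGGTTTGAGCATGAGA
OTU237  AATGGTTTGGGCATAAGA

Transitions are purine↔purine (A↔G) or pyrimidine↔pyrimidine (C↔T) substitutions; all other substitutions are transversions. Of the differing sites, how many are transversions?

Mismatches occur at site 2 (T→A, transversion), site 10 (A→G, transition), site 15 (G→A, transition).
Of the 3 differences, 2 transitions and 1 transversion, so the answer is 1.

1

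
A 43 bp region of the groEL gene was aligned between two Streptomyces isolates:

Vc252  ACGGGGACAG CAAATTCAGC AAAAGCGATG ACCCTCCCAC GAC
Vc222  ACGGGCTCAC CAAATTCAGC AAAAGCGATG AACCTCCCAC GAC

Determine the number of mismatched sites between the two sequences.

4

The sequences differ at positions 6 (G/C), 7 (A/T), 10 (G/C), 32 (C/A).
That gives 4 mismatches out of 43 aligned sites, so the Hamming distance is 4.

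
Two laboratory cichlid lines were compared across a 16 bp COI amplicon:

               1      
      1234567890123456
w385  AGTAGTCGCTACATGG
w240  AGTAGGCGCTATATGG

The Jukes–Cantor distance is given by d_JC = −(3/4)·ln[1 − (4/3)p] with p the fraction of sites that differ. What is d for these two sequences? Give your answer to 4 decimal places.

0.1367

Differing sites — 6:T/G; 12:C/T.
p = 2/16 = 0.125000.
d = −0.75 · ln(1 − (4/3)·0.125000) = −0.75 · ln(0.833333) = −0.75 · (-0.182322) = 0.1367.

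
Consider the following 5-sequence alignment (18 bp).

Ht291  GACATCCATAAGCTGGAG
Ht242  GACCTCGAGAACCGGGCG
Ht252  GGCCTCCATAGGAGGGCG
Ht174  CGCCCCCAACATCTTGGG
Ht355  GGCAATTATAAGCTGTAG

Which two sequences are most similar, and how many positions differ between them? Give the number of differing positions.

5

Pairwise Hamming distances:
  Ht291 vs Ht242: 6
  Ht291 vs Ht252: 6
  Ht291 vs Ht174: 9
  Ht291 vs Ht355: 5
  Ht242 vs Ht252: 6
  Ht242 vs Ht174: 10
  Ht242 vs Ht355: 10
  Ht252 vs Ht174: 10
  Ht252 vs Ht355: 9
  Ht174 vs Ht355: 11
The smallest is 5, between Ht291 and Ht355.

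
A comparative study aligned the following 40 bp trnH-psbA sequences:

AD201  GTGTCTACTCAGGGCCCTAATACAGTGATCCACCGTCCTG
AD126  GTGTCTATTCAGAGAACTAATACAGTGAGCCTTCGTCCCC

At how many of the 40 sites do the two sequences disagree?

9

Differing sites — 8:C/T; 13:G/A; 15:C/A; 16:C/A; 29:T/G; 32:A/T; 33:C/T; 39:T/C; 40:G/C.
That gives 9 mismatches out of 40 aligned sites, so the Hamming distance is 9.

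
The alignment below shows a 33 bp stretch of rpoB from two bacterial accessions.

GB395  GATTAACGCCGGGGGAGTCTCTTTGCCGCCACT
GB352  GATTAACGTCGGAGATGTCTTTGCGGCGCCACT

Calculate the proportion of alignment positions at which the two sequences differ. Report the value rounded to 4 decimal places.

0.2424

Mismatches occur at site 9 (C↔T), site 13 (G↔A), site 15 (G↔A), site 16 (A↔T), site 21 (C↔T), site 23 (T↔G), site 24 (T↔C), site 26 (C↔G).
There are 8 differences over 33 sites, so p = 8/33 = 0.2424.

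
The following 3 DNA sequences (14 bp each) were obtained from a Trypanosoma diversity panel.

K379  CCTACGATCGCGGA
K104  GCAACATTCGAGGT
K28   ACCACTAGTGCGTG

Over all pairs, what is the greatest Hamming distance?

9

Pairwise Hamming distances:
  K379 vs K104: 6
  K379 vs K28: 7
  K104 vs K28: 9
The largest is 9, between K104 and K28.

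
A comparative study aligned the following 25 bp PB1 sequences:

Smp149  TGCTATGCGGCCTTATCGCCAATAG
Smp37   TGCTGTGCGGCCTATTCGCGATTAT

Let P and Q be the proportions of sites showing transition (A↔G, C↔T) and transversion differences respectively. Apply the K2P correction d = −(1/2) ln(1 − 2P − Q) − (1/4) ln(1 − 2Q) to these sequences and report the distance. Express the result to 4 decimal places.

Differing sites — 5:A/G (Ti); 14:T/A (Tv); 15:A/T (Tv); 20:C/G (Tv); 22:A/T (Tv); 25:G/T (Tv).
Of the 6 differences, 1 transition and 5 transversions over 25 sites: P = 1/25 = 0.040000, Q = 5/25 = 0.200000.
d = −0.5·ln(0.720000) − 0.25·ln(0.600000) = −0.5·(-0.328504) − 0.25·(-0.510826) = 0.2920.

0.2920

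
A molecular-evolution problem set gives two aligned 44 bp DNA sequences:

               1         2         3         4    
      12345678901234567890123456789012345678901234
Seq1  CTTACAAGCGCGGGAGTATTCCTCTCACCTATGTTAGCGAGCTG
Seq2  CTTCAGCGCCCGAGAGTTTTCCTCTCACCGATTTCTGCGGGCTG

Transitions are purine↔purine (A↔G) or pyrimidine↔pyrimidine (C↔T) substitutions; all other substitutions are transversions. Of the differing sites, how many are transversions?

Differing sites — 4:A/C (Tv); 5:C/A (Tv); 6:A/G (Ti); 7:A/C (Tv); 10:G/C (Tv); 13:G/A (Ti); 18:A/T (Tv); 30:T/G (Tv); 33:G/T (Tv); 35:T/C (Ti); 36:A/T (Tv); 40:A/G (Ti).
Of the 12 differences, 4 transitions and 8 transversions, so the answer is 8.

8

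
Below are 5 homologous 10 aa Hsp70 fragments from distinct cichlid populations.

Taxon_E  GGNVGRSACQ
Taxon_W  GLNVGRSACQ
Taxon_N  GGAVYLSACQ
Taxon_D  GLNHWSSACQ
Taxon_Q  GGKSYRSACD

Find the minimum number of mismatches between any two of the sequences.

1

Pairwise Hamming distances:
  Taxon_E vs Taxon_W: 1
  Taxon_E vs Taxon_N: 3
  Taxon_E vs Taxon_D: 4
  Taxon_E vs Taxon_Q: 4
  Taxon_W vs Taxon_N: 4
  Taxon_W vs Taxon_D: 3
  Taxon_W vs Taxon_Q: 5
  Taxon_N vs Taxon_D: 5
  Taxon_N vs Taxon_Q: 4
  Taxon_D vs Taxon_Q: 6
The smallest is 1, between Taxon_E and Taxon_W.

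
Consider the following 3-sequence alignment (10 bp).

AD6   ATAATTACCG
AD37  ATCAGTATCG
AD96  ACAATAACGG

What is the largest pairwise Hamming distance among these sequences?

Pairwise Hamming distances:
  AD6 vs AD37: 3
  AD6 vs AD96: 3
  AD37 vs AD96: 6
The largest is 6, between AD37 and AD96.

6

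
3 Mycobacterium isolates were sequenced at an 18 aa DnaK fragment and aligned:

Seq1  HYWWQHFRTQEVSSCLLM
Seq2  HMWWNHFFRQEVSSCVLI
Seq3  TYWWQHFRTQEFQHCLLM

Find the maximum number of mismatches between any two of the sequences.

10

Pairwise Hamming distances:
  Seq1 vs Seq2: 6
  Seq1 vs Seq3: 4
  Seq2 vs Seq3: 10
The largest is 10, between Seq2 and Seq3.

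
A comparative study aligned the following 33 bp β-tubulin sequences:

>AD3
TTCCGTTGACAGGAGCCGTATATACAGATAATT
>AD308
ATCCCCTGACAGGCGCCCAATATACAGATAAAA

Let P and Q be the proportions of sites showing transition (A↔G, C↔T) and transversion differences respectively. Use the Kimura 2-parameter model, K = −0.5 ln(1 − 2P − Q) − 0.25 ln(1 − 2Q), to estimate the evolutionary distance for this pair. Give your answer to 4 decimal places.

0.2972

Mismatches occur at site 1 (T/A, transversion), site 5 (G/C, transversion), site 6 (T/C, transition), site 14 (A/C, transversion), site 18 (G/C, transversion), site 19 (T/A, transversion), site 32 (T/A, transversion), site 33 (T/A, transversion).
Of the 8 differences, 1 transition and 7 transversions over 33 sites: P = 1/33 = 0.030303, Q = 7/33 = 0.212121.
d = −0.5·ln(0.727273) − 0.25·ln(0.575758) = −0.5·(-0.318453) − 0.25·(-0.552068) = 0.2972.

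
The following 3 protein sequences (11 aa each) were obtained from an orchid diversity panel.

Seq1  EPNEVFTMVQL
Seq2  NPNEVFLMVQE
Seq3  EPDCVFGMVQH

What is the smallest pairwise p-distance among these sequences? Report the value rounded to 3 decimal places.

Pairwise Hamming distances:
  Seq1 vs Seq2: 3
  Seq1 vs Seq3: 4
  Seq2 vs Seq3: 5
The smallest is 3 mismatches, between Seq1 and Seq2; p = 3/11 = 0.273.

0.273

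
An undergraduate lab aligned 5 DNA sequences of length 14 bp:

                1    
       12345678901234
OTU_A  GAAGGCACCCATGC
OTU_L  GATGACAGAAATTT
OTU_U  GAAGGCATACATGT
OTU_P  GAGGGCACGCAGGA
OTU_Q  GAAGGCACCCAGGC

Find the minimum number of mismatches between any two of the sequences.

Pairwise Hamming distances:
  OTU_A vs OTU_L: 7
  OTU_A vs OTU_U: 3
  OTU_A vs OTU_P: 4
  OTU_A vs OTU_Q: 1
  OTU_L vs OTU_U: 5
  OTU_L vs OTU_P: 8
  OTU_L vs OTU_Q: 8
  OTU_U vs OTU_P: 5
  OTU_U vs OTU_Q: 4
  OTU_P vs OTU_Q: 3
The smallest is 1, between OTU_A and OTU_Q.

1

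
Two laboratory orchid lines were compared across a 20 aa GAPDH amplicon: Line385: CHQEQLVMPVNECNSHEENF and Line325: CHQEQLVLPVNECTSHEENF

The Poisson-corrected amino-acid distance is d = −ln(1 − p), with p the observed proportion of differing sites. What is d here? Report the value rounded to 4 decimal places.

0.1054

The sequences differ at positions 8 (M/L), 14 (N/T).
p = 2/20 = 0.100000.
d = −ln(1 − 0.100000) = −ln(0.900000) = 0.1054.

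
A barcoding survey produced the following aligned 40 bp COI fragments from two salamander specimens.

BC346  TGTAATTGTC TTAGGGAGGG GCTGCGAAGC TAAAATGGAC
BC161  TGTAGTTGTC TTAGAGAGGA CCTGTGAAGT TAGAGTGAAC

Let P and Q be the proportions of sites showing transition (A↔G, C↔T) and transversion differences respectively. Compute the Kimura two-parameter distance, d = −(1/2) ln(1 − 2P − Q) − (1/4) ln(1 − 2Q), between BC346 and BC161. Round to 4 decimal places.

Differing sites — 5:A/G (Ti); 15:G/A (Ti); 20:G/A (Ti); 21:G/C (Tv); 25:C/T (Ti); 30:C/T (Ti); 33:A/G (Ti); 35:A/G (Ti); 38:G/A (Ti).
Of the 9 differences, 8 transitions and 1 transversion over 40 sites: P = 8/40 = 0.200000, Q = 1/40 = 0.025000.
d = −0.5·ln(0.575000) − 0.25·ln(0.950000) = −0.5·(-0.553385) − 0.25·(-0.051293) = 0.2895.

0.2895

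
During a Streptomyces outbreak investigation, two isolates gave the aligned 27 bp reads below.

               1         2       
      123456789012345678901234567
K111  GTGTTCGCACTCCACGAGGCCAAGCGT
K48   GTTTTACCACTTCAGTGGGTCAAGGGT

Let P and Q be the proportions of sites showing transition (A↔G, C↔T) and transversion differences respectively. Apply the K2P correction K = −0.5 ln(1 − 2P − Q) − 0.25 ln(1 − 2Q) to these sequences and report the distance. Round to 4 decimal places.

0.4408

The sequences differ at positions 3 (G/T, transversion), 6 (C/A, transversion), 7 (G/C, transversion), 12 (C/T, transition), 15 (C/G, transversion), 16 (G/T, transversion), 17 (A/G, transition), 20 (C/T, transition), 25 (C/G, transversion).
Of the 9 differences, 3 transitions and 6 transversions over 27 sites: P = 3/27 = 0.111111, Q = 6/27 = 0.222222.
d = −0.5·ln(0.555556) − 0.25·ln(0.555556) = −0.5·(-0.587786) − 0.25·(-0.587786) = 0.4408.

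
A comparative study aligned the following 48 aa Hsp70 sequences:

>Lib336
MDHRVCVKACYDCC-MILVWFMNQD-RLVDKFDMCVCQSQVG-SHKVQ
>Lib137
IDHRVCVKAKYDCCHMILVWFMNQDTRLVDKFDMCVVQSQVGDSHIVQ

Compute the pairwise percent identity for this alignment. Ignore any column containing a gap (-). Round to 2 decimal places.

91.11%

Excluding the 3 gap columns leaves 45 comparable sites.
Differing sites — 1:M/I; 10:C/K; 37:C/V; 46:K/I.
41 of the 45 comparable sites match, so the percent identity is 41/45 × 100 = 91.11%.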